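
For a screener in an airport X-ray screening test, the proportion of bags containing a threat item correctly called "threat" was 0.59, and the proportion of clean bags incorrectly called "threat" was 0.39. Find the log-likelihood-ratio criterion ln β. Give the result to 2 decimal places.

ln β = 0.01

z(H) = 0.228
z(FA) = -0.279
ln β = −½·[z(H)² − z(FA)²] = −0.5 × (0.052 − 0.078) = 0.013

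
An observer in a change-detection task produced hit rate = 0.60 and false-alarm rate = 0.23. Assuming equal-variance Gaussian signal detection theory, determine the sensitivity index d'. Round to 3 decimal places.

z(0.60) = 0.2533, z(0.23) = -0.7388
d' = z(H) − z(FA) = 0.2533 − (-0.7388) = 0.9921

d' = 0.992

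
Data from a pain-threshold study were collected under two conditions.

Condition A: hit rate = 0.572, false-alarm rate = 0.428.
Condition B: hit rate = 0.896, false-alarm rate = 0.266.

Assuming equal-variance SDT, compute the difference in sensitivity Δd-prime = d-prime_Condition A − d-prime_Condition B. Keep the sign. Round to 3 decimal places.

Δd-prime = -1.521

Condition A: z(0.572) = 0.1815, z(0.428) = -0.1815, d' = 0.3630
Condition B: z(0.896) = 1.2591, z(0.266) = -0.6250, d' = 1.8841
Δd' = d'_Condition A − d'_Condition B = 0.3630 − 1.8841 = -1.5211
Condition B has the higher sensitivity.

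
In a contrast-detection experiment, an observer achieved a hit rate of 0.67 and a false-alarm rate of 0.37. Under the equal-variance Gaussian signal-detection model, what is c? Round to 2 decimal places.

c = -0.05

Φ⁻¹(H) = Φ⁻¹(0.67) = 0.440
Φ⁻¹(FA) = Φ⁻¹(0.37) = -0.332
c = −½·[z(H) + z(FA)] = −0.5 × (0.440 + (-0.332)) = -0.054
c < 0: the observer has a liberal response bias.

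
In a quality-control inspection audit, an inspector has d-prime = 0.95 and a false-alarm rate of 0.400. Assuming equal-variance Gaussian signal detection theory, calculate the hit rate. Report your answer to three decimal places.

hit rate = 0.757

z(false-alarm rate) = z(0.400) = -0.2533
z(H) = z(FA) + d' = -0.2533 + 0.95 = 0.6967
hit rate = Φ(0.6967) = 0.7570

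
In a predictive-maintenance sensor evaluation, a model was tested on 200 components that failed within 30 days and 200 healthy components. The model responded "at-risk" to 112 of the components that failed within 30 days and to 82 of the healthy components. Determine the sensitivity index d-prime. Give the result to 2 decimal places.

H = 112/200 = 0.5600
FA = 82/200 = 0.4100
z(H) = z(0.5600) = 0.1510
z(FA) = z(0.4100) = -0.2275
d' = z(H) − z(FA) = 0.1510 − (-0.2275) = 0.3785

d-prime = 0.38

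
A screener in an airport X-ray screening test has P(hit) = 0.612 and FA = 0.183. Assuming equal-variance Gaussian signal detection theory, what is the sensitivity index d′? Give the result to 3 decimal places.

d′ = 1.189

z(H) = z(0.612) = 0.2845
z(FA) = z(0.183) = -0.9040
d' = z(H) − z(FA) = 0.2845 − (-0.9040) = 1.1885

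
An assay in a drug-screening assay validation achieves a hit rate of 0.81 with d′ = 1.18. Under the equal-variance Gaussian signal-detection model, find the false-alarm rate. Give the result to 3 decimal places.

z(hit rate) = z(0.81) = 0.8779
z(FA) = z(H) − d' = 0.8779 − 1.18 = -0.3021
false-alarm rate = Φ(-0.3021) = 0.3813

false-alarm rate = 0.381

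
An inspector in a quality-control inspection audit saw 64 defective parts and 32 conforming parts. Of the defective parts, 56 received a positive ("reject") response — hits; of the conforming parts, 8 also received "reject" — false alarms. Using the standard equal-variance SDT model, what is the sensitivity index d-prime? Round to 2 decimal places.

d-prime = 1.82

H = 56/64 = 0.8750
FA = 8/32 = 0.2500
Φ⁻¹(H) = Φ⁻¹(0.8750) = 1.150
Φ⁻¹(FA) = Φ⁻¹(0.2500) = -0.674
d' = z(H) − z(FA) = 1.150 − (-0.674) = 1.824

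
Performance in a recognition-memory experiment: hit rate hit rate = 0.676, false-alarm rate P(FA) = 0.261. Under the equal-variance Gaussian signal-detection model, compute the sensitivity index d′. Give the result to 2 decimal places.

d′ = 1.10

z(H) = 0.457
z(FA) = -0.640
d' = z(H) − z(FA) = 0.457 − (-0.640) = 1.097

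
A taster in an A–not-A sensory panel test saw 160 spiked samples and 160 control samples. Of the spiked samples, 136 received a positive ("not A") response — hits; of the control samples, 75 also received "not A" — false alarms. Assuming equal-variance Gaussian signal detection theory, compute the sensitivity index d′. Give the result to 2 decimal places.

d′ = 1.11

H = 136/160 = 0.8500
FA = 75/160 = 0.4688
z(H) = z(0.8500) = 1.036
z(FA) = z(0.4688) = -0.078
d' = z(H) − z(FA) = 1.036 − (-0.078) = 1.114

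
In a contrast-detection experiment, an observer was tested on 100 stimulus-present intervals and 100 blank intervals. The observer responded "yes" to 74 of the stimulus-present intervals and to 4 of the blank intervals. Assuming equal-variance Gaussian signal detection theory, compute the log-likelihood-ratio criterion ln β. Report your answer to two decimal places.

ln β = 1.33

H = 74/100 = 0.7400
FA = 4/100 = 0.0400
Φ⁻¹(0.7400) = 0.643, Φ⁻¹(0.0400) = -1.751
ln β = −½·[z(H)² − z(FA)²] = −0.5 × (0.413 − 3.066) = 1.3265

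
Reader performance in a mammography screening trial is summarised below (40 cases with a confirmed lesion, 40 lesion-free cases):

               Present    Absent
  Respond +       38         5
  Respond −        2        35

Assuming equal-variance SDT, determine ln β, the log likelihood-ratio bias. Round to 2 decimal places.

ln β = -0.69

H = 38/40 = 0.9500
FA = 5/40 = 0.1250
Φ⁻¹(H) = 1.645
Φ⁻¹(FA) = -1.150
ln β = −½·[z(H)² − z(FA)²] = −0.5 × (2.706 − 1.323) = -0.6915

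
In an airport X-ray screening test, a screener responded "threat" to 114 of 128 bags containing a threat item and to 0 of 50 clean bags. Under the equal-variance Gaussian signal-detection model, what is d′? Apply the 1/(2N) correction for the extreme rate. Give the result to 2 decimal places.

The false-alarm rate is 0/50 = 0, so apply the 1/(2N) correction: FA → 1/(2·50) = 0.01000.
z(H) = z(0.89062) = 1.230
z(FA) = z(0.01000) = -2.326
d' = 1.230 − (-2.326) = 3.556

d′ = 3.56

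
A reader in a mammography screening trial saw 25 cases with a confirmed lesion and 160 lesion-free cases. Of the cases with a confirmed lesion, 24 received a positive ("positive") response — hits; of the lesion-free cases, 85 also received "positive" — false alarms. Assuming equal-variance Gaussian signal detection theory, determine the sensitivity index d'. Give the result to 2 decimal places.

d' = 1.67

H = 24/25 = 0.9600
FA = 85/160 = 0.5312
z(0.9600) = 1.751, z(0.5312) = 0.078
d' = z(H) − z(FA) = 1.751 − 0.078 = 1.673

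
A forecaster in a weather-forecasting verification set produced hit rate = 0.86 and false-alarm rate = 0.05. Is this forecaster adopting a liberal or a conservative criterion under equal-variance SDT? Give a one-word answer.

conservative

z(H) = 1.080, z(FA) = -1.645
c = −½·(z(H) + z(FA)) = 0.2825
c > 0 → conservative criterion (biased toward responding “no”).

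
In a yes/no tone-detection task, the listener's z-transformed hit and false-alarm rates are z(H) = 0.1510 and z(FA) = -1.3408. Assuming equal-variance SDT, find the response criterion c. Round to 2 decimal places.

c = −½·[z(H) + z(FA)] = −½·(0.1510 + (-1.3408)) = 0.5949
c > 0: the listener has a conservative response bias.

c = 0.59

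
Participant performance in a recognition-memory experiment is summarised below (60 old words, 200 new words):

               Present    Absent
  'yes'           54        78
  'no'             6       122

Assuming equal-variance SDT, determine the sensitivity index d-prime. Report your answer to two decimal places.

H = 54/60 = 0.9000
FA = 78/200 = 0.3900
z(0.9000) = 1.282, z(0.3900) = -0.279
d' = z(H) − z(FA) = 1.282 − (-0.279) = 1.561

d-prime = 1.56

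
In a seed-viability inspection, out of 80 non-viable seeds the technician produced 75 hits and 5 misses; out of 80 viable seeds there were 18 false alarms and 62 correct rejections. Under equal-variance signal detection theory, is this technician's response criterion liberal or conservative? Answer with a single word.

liberal

z(H) = 1.534, z(FA) = -0.755
c = −½·(z(H) + z(FA)) = -0.3895
c < 0 → liberal criterion (biased toward responding “yes”).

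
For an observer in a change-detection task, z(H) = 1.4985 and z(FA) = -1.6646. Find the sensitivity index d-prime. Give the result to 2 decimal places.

d' = z(H) − z(FA) = 1.4985 − (-1.6646) = 3.1631

d-prime = 3.16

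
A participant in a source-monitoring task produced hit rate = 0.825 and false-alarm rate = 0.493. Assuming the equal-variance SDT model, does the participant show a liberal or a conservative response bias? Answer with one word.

liberal

z(H) = 0.935, z(FA) = -0.018
c = −½·(z(H) + z(FA)) = -0.4585
c < 0 → liberal criterion (biased toward responding “yes”).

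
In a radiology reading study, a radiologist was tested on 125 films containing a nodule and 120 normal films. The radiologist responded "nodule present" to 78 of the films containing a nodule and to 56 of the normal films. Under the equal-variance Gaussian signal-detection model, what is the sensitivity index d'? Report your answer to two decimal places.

d' = 0.40

H = 78/125 = 0.6240
FA = 56/120 = 0.4667
z(H) = z(0.6240) = 0.316
z(FA) = z(0.4667) = -0.084
d' = z(H) − z(FA) = 0.316 − (-0.084) = 0.400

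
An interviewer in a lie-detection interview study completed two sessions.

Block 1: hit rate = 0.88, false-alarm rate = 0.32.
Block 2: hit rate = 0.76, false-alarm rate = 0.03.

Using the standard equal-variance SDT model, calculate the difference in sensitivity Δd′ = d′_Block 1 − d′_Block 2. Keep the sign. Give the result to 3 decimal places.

Block 1: z(0.88) = 1.1750, z(0.32) = -0.4677, d' = 1.6427
Block 2: z(0.76) = 0.7063, z(0.03) = -1.8808, d' = 2.5871
Δd' = d'_Block 1 − d'_Block 2 = 1.6427 − 2.5871 = -0.9444
Block 2 has the higher sensitivity.

Δd′ = -0.944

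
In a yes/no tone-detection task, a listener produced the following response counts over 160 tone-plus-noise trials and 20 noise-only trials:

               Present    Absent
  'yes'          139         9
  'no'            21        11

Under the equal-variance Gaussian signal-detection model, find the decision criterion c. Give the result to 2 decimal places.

H = 139/160 = 0.8688
FA = 9/20 = 0.4500
Φ⁻¹(H) = Φ⁻¹(0.8688) = 1.1207
Φ⁻¹(FA) = Φ⁻¹(0.4500) = -0.1257
c = −½·[z(H) + z(FA)] = −0.5 × (1.1207 + (-0.1257)) = -0.4975
c < 0: the listener has a liberal response bias.

c = -0.50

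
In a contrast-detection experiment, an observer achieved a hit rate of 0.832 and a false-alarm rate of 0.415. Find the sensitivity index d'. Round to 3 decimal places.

Φ⁻¹(H) = Φ⁻¹(0.832) = 0.9621
Φ⁻¹(FA) = Φ⁻¹(0.415) = -0.2147
d' = z(H) − z(FA) = 0.9621 − (-0.2147) = 1.1768

d' = 1.177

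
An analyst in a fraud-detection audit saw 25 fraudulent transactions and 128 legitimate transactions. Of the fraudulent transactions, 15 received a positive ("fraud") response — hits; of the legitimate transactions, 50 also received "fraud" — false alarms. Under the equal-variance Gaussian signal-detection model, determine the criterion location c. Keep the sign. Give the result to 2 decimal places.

c = 0.01

H = 15/25 = 0.6000
FA = 50/128 = 0.3906
z(H) = 0.253
z(FA) = -0.278
c = −½·[z(H) + z(FA)] = −0.5 × (0.253 + (-0.278)) = 0.0125
c > 0: the analyst has a conservative response bias.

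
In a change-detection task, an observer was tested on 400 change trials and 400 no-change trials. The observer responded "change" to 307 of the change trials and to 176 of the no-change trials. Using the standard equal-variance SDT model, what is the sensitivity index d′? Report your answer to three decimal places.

H = 307/400 = 0.7675
FA = 176/400 = 0.4400
z(H) = 0.7306
z(FA) = -0.1510
d' = z(H) − z(FA) = 0.7306 − (-0.1510) = 0.8816

d′ = 0.882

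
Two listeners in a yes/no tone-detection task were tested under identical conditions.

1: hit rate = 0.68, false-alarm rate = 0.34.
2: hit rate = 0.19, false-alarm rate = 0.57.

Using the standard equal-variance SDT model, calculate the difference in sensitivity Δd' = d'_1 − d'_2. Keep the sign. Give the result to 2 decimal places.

Δd' = 1.93

1: z(0.68) = 0.468, z(0.34) = -0.412, d' = 0.880
2: z(0.19) = -0.878, z(0.57) = 0.176, d' = -1.054
Δd' = d'_1 − d'_2 = 0.880 − (-1.054) = 1.934
1 has the higher sensitivity.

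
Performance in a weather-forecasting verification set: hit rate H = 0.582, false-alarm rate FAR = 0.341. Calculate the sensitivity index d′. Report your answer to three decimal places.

Φ⁻¹(0.582) = 0.2070, Φ⁻¹(0.341) = -0.4097
d' = z(H) − z(FA) = 0.2070 − (-0.4097) = 0.6167

d′ = 0.617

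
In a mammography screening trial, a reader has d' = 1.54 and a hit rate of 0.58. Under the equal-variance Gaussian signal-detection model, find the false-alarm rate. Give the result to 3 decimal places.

false-alarm rate = 0.090

z(hit rate) = z(0.58) = 0.2019
z(FA) = z(H) − d' = 0.2019 − 1.54 = -1.3381
false-alarm rate = Φ(-1.3381) = 0.0904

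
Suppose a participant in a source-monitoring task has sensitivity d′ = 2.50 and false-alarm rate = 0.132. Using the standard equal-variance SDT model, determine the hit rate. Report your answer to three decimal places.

hit rate = 0.917

z(false-alarm rate) = z(0.132) = -1.1170
z(H) = z(FA) + d' = -1.1170 + 2.50 = 1.3830
hit rate = Φ(1.3830) = 0.9167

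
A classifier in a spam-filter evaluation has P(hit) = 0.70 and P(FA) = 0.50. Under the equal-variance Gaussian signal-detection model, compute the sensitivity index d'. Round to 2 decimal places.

d' = 0.52

z(H) = z(0.70) = 0.524
z(FA) = z(0.50) = 0.000
d' = z(H) − z(FA) = 0.524 − 0.000 = 0.524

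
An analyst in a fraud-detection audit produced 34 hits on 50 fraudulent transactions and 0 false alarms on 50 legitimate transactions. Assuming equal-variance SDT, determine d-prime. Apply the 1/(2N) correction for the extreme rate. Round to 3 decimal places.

d-prime = 2.794

The false-alarm rate is 0/50 = 0, so apply the 1/(2N) correction: FA → 1/(2·50) = 0.01000.
z(H) = z(0.68000) = 0.4677
z(FA) = z(0.01000) = -2.3263
d' = 0.4677 − (-2.3263) = 2.7940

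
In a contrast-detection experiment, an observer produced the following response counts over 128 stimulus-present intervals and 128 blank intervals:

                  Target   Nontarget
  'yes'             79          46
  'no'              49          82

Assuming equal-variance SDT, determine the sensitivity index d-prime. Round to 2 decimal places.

H = 79/128 = 0.6172
FA = 46/128 = 0.3594
z(H) = z(0.6172) = 0.298
z(FA) = z(0.3594) = -0.360
d' = z(H) − z(FA) = 0.298 − (-0.360) = 0.658

d-prime = 0.66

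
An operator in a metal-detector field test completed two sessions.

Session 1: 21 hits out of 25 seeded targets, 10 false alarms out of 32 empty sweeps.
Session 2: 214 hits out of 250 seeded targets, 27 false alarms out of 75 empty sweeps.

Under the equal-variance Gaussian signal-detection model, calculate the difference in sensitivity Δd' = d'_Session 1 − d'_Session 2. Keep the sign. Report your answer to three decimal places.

Δd' = 0.062

Session 1: z(0.8400) = 0.9945, z(0.3125) = -0.4888, d' = 1.4833
Session 2: z(0.8560) = 1.0625, z(0.3600) = -0.3585, d' = 1.4210
Δd' = d'_Session 1 − d'_Session 2 = 1.4833 − 1.4210 = 0.0623
Session 1 has the higher sensitivity.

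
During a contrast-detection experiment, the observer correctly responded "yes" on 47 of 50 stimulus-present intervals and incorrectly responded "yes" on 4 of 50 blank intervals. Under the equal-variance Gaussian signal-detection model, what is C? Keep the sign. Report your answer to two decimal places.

C = -0.07

H = 47/50 = 0.9400
FA = 4/50 = 0.0800
z(H) = z(0.9400) = 1.5548
z(FA) = z(0.0800) = -1.4051
c = −½·[z(H) + z(FA)] = −0.5 × (1.5548 + (-1.4051)) = -0.07485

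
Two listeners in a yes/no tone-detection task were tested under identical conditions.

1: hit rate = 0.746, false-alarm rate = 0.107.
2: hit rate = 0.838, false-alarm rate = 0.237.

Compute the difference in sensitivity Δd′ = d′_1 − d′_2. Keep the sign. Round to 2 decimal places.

1: z(0.746) = 0.662, z(0.107) = -1.243, d' = 1.905
2: z(0.838) = 0.986, z(0.237) = -0.716, d' = 1.702
Δd' = d'_1 − d'_2 = 1.905 − 1.702 = 0.203
1 has the higher sensitivity.

Δd′ = 0.20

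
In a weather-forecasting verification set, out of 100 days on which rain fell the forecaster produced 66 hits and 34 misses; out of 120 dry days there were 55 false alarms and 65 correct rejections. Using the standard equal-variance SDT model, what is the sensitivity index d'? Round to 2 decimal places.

H = 66/100 = 0.6600
FA = 55/120 = 0.4583
z(0.6600) = 0.412, z(0.4583) = -0.105
d' = z(H) − z(FA) = 0.412 − (-0.105) = 0.517

d' = 0.52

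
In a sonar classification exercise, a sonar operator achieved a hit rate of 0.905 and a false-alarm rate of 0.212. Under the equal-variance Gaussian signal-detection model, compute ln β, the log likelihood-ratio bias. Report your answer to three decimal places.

z(H) = z(0.905) = 1.3106
z(FA) = z(0.212) = -0.7995
ln β = −½·[z(H)² − z(FA)²] = −0.5 × (1.7177 − 0.6392) = -0.53925

ln β = -0.539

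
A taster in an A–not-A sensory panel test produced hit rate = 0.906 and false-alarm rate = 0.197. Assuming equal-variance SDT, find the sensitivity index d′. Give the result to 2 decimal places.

Φ⁻¹(H) = Φ⁻¹(0.906) = 1.317
Φ⁻¹(FA) = Φ⁻¹(0.197) = -0.852
d' = z(H) − z(FA) = 1.317 − (-0.852) = 2.169

d′ = 2.17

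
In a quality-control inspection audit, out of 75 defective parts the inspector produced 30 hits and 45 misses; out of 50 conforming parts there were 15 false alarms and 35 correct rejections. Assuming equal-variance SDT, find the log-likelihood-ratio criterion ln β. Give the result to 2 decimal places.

ln β = 0.11

H = 30/75 = 0.4000
FA = 15/50 = 0.3000
z(0.4000) = -0.253, z(0.3000) = -0.524
ln β = −½·[z(H)² − z(FA)²] = −0.5 × (0.064 − 0.275) = 0.1055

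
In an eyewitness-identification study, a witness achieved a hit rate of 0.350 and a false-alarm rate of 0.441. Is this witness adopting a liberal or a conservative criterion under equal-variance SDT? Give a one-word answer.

z(H) = -0.385, z(FA) = -0.148
c = −½·(z(H) + z(FA)) = 0.2665
c > 0 → conservative criterion (biased toward responding “no”).

conservative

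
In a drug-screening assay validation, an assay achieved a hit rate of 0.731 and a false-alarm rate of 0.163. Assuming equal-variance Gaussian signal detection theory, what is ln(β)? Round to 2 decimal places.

z(H) = 0.616
z(FA) = -0.982
ln β = −½·[z(H)² − z(FA)²] = −0.5 × (0.379 − 0.964) = 0.2925

ln β = 0.29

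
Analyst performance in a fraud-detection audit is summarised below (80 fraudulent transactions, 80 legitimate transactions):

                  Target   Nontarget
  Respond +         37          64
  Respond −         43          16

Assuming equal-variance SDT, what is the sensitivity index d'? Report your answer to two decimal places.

d' = -0.94

H = 37/80 = 0.4625
FA = 64/80 = 0.8000
z(H) = -0.0941
z(FA) = 0.8416
d' = z(H) − z(FA) = -0.0941 − 0.8416 = -0.9357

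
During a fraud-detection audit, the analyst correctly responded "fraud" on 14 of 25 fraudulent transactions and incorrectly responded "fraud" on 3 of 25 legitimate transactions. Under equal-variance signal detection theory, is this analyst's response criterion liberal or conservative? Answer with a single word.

z(H) = 0.151, z(FA) = -1.175
c = −½·(z(H) + z(FA)) = 0.512
c > 0 → conservative criterion (biased toward responding “no”).

conservative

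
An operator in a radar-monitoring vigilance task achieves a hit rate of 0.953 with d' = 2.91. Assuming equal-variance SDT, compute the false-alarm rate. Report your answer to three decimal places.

false-alarm rate = 0.108

z(hit rate) = z(0.953) = 1.6747
z(FA) = z(H) − d' = 1.6747 − 2.91 = -1.2353
false-alarm rate = Φ(-1.2353) = 0.1084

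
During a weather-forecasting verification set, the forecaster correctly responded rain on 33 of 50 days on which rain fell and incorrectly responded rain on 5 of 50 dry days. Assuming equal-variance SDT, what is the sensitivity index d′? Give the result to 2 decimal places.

H = 33/50 = 0.6600
FA = 5/50 = 0.1000
z(0.6600) = 0.412, z(0.1000) = -1.282
d' = z(H) − z(FA) = 0.412 − (-1.282) = 1.694

d′ = 1.69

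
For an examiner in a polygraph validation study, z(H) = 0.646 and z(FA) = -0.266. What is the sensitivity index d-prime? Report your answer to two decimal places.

d' = z(H) − z(FA) = 0.646 − (-0.266) = 0.912

d-prime = 0.91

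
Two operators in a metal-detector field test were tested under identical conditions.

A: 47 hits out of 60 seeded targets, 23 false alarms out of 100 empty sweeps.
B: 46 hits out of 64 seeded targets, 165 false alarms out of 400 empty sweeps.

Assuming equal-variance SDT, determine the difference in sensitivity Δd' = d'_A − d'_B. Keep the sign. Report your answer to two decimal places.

A: z(0.7833) = 0.783, z(0.2300) = -0.739, d' = 1.522
B: z(0.7188) = 0.579, z(0.4125) = -0.221, d' = 0.800
Δd' = d'_A − d'_B = 1.522 − 0.800 = 0.722
A has the higher sensitivity.

Δd' = 0.72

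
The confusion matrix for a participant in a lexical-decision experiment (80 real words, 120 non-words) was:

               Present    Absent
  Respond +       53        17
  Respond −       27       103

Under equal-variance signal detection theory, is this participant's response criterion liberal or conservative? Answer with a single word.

conservative

z(H) = 0.419, z(FA) = -1.073
c = −½·(z(H) + z(FA)) = 0.327
c > 0 → conservative criterion (biased toward responding “no”).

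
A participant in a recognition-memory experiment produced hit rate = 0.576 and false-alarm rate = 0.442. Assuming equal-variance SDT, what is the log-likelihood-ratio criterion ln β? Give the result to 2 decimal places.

z(H) = z(0.576) = 0.192
z(FA) = z(0.442) = -0.146
ln β = −½·[z(H)² − z(FA)²] = −0.5 × (0.037 − 0.021) = -0.008

ln β = -0.01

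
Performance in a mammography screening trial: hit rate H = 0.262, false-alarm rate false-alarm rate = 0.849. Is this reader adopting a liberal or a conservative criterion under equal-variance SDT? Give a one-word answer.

z(H) = -0.637, z(FA) = 1.032
c = −½·(z(H) + z(FA)) = -0.1975
c < 0 → liberal criterion (biased toward responding “yes”).

liberal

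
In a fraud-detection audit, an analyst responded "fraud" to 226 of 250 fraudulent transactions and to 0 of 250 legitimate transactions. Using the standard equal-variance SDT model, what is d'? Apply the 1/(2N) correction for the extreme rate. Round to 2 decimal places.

The false-alarm rate is 0/250 = 0, so apply the 1/(2N) correction: FA → 1/(2·250) = 0.00200.
z(H) = z(0.90400) = 1.305
z(FA) = z(0.00200) = -2.878
d' = 1.305 − (-2.878) = 4.183

d' = 4.18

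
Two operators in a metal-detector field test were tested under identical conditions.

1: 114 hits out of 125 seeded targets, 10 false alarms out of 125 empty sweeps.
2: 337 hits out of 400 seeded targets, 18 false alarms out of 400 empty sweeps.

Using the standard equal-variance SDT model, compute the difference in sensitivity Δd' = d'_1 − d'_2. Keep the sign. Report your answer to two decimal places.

Δd' = 0.06

1: z(0.9120) = 1.353, z(0.0800) = -1.405, d' = 2.758
2: z(0.8425) = 1.005, z(0.0450) = -1.695, d' = 2.700
Δd' = d'_1 − d'_2 = 2.758 − 2.700 = 0.058
1 has the higher sensitivity.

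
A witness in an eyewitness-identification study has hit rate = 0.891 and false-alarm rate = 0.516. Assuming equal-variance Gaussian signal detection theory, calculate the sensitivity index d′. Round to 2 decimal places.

Φ⁻¹(H) = 1.2319
Φ⁻¹(FA) = 0.0401
d' = z(H) − z(FA) = 1.2319 − 0.0401 = 1.1918

d′ = 1.19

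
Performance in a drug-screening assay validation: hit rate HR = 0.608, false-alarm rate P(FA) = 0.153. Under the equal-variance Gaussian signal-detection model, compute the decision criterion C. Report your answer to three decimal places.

C = 0.375

z(0.608) = 0.2741, z(0.153) = -1.0237
c = −½·[z(H) + z(FA)] = −0.5 × (0.2741 + (-1.0237)) = 0.3748
c > 0: the assay has a conservative response bias.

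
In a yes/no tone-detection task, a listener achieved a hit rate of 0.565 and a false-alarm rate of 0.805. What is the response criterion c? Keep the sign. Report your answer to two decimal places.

c = -0.51

Φ⁻¹(0.565) = 0.1637, Φ⁻¹(0.805) = 0.8596
c = −½·[z(H) + z(FA)] = −0.5 × (0.1637 + 0.8596) = -0.51165
c < 0: the listener has a liberal response bias.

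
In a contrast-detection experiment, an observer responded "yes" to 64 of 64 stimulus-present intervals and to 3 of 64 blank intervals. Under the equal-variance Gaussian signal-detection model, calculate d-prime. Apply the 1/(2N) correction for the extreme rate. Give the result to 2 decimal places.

d-prime = 4.09

The hit rate is 64/64 = 1, so apply the 1/(2N) correction: H → 1 − 1/(2·64) = 0.99219.
z(H) = z(0.99219) = 2.418
z(FA) = z(0.04688) = -1.676
d' = 2.418 − (-1.676) = 4.094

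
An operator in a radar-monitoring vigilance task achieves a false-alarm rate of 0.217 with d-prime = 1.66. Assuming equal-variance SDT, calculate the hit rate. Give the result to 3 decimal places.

z(false-alarm rate) = z(0.217) = -0.7824
z(H) = z(FA) + d' = -0.7824 + 1.66 = 0.8776
hit rate = Φ(0.8776) = 0.8099

hit rate = 0.810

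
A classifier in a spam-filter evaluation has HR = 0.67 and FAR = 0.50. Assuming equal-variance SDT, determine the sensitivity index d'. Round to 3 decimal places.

d' = 0.440

z(0.67) = 0.4399, z(0.50) = 0.0000
d' = z(H) − z(FA) = 0.4399 − 0.0000 = 0.4399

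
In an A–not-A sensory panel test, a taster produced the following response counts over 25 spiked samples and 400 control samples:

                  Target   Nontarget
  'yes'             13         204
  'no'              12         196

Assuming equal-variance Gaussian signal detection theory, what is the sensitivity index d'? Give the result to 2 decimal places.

H = 13/25 = 0.5200
FA = 204/400 = 0.5100
z(H) = 0.050
z(FA) = 0.025
d' = z(H) − z(FA) = 0.050 − 0.025 = 0.025

d' = 0.03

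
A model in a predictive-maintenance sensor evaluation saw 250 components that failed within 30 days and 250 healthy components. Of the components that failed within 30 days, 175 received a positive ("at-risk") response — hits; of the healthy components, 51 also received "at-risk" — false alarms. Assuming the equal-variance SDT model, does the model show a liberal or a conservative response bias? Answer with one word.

z(H) = 0.524, z(FA) = -0.827
c = −½·(z(H) + z(FA)) = 0.1515
c > 0 → conservative criterion (biased toward responding “no”).

conservative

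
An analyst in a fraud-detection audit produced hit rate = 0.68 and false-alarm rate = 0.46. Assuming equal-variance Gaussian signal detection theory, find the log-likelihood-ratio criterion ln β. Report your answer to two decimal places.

Φ⁻¹(H) = 0.468
Φ⁻¹(FA) = -0.100
ln β = −½·[z(H)² − z(FA)²] = −0.5 × (0.219 − 0.010) = -0.1045

ln β = -0.10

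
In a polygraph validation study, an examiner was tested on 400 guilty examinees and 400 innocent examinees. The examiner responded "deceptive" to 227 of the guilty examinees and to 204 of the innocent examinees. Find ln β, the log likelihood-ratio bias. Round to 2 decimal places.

H = 227/400 = 0.5675
FA = 204/400 = 0.5100
z(H) = z(0.5675) = 0.170
z(FA) = z(0.5100) = 0.025
ln β = −½·[z(H)² − z(FA)²] = −0.5 × (0.029 − 0.001) = -0.014

ln β = -0.01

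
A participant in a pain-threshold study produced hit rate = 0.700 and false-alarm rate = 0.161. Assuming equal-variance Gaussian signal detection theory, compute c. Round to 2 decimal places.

Φ⁻¹(0.700) = 0.524, Φ⁻¹(0.161) = -0.990
c = −½·[z(H) + z(FA)] = −0.5 × (0.524 + (-0.990)) = 0.233
c > 0: the participant has a conservative response bias.

c = 0.23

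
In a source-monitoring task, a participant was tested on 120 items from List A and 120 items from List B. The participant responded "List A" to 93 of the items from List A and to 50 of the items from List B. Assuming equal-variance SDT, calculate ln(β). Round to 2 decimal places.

ln β = -0.26

H = 93/120 = 0.7750
FA = 50/120 = 0.4167
Φ⁻¹(H) = 0.755
Φ⁻¹(FA) = -0.210
ln β = −½·[z(H)² − z(FA)²] = −0.5 × (0.570 − 0.044) = -0.263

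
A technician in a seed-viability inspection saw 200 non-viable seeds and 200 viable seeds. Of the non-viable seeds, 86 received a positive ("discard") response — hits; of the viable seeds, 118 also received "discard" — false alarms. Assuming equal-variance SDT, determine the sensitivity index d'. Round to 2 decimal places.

H = 86/200 = 0.4300
FA = 118/200 = 0.5900
z(H) = z(0.4300) = -0.176
z(FA) = z(0.5900) = 0.228
d' = z(H) − z(FA) = -0.176 − 0.228 = -0.404

d' = -0.40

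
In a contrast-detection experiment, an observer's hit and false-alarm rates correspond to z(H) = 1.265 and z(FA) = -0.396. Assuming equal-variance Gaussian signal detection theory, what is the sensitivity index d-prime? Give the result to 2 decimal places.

d-prime = 1.66

d' = z(H) − z(FA) = 1.265 − (-0.396) = 1.661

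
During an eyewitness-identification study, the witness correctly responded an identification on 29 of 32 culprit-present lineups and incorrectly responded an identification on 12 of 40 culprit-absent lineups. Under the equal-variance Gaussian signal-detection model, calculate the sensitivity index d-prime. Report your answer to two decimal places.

d-prime = 1.84

H = 29/32 = 0.9062
FA = 12/40 = 0.3000
z(H) = 1.318
z(FA) = -0.524
d' = z(H) − z(FA) = 1.318 − (-0.524) = 1.842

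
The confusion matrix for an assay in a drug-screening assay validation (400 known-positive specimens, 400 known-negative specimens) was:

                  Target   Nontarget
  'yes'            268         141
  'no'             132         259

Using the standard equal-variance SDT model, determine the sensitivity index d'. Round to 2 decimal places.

H = 268/400 = 0.6700
FA = 141/400 = 0.3525
z(0.6700) = 0.440, z(0.3525) = -0.379
d' = z(H) − z(FA) = 0.440 − (-0.379) = 0.819

d' = 0.82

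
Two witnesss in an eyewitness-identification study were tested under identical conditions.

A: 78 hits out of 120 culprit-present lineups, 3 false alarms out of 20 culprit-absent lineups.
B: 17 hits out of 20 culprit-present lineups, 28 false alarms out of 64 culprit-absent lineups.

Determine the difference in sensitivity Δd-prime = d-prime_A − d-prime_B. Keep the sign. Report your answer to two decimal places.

A: z(0.6500) = 0.385, z(0.1500) = -1.036, d' = 1.421
B: z(0.8500) = 1.036, z(0.4375) = -0.157, d' = 1.193
Δd' = d'_A − d'_B = 1.421 − 1.193 = 0.228
A has the higher sensitivity.

Δd-prime = 0.23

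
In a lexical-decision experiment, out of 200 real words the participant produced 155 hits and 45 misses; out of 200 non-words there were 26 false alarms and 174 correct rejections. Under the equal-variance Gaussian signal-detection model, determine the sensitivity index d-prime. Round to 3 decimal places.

d-prime = 1.882

H = 155/200 = 0.7750
FA = 26/200 = 0.1300
z(H) = 0.7554
z(FA) = -1.1264
d' = z(H) − z(FA) = 0.7554 − (-1.1264) = 1.8818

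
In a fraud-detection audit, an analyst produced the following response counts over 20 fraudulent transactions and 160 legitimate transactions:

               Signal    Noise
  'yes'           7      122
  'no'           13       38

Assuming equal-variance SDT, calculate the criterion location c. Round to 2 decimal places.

H = 7/20 = 0.3500
FA = 122/160 = 0.7625
z(H) = z(0.3500) = -0.385
z(FA) = z(0.7625) = 0.714
c = −½·[z(H) + z(FA)] = −0.5 × (-0.385 + 0.714) = -0.1645

c = -0.16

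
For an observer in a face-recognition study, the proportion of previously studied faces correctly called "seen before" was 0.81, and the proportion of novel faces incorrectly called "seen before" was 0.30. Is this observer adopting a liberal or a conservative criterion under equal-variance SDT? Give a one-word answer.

z(H) = 0.878, z(FA) = -0.524
c = −½·(z(H) + z(FA)) = -0.177
c < 0 → liberal criterion (biased toward responding “yes”).

liberal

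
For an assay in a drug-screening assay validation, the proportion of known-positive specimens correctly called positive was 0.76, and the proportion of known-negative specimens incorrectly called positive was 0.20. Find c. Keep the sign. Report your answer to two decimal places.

Φ⁻¹(H) = 0.706
Φ⁻¹(FA) = -0.842
c = −½·[z(H) + z(FA)] = −0.5 × (0.706 + (-0.842)) = 0.068
c > 0: the assay has a conservative response bias.

c = 0.07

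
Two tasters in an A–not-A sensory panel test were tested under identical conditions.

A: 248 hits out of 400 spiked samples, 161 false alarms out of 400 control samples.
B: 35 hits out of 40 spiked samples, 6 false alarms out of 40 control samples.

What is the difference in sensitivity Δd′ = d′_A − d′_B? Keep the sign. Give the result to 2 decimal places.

A: z(0.6200) = 0.305, z(0.4025) = -0.247, d' = 0.552
B: z(0.8750) = 1.150, z(0.1500) = -1.036, d' = 2.186
Δd' = d'_A − d'_B = 0.552 − 2.186 = -1.634
B has the higher sensitivity.

Δd′ = -1.63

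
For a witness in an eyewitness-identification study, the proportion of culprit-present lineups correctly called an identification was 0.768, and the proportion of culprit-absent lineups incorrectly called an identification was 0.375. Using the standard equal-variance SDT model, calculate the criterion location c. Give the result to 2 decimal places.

c = -0.21

z(0.768) = 0.732, z(0.375) = -0.319
c = −½·[z(H) + z(FA)] = −0.5 × (0.732 + (-0.319)) = -0.2065
c < 0: the witness has a liberal response bias.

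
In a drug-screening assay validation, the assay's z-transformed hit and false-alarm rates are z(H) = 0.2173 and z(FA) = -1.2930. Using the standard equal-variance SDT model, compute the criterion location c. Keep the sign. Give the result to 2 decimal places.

c = 0.54

c = −½·[z(H) + z(FA)] = −½·(0.2173 + (-1.2930)) = 0.53785
c > 0: the assay has a conservative response bias.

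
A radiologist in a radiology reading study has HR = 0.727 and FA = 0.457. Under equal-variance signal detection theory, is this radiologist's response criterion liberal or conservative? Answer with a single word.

z(H) = 0.604, z(FA) = -0.108
c = −½·(z(H) + z(FA)) = -0.248
c < 0 → liberal criterion (biased toward responding “yes”).

liberal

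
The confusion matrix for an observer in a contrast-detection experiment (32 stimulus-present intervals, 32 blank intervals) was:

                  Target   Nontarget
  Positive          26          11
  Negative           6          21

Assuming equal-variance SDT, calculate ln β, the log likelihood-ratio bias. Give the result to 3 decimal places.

ln β = -0.313

H = 26/32 = 0.8125
FA = 11/32 = 0.3438
z(H) = z(0.8125) = 0.8871
z(FA) = z(0.3438) = -0.4021
ln β = −½·[z(H)² − z(FA)²] = −0.5 × (0.7869 − 0.1617) = -0.3126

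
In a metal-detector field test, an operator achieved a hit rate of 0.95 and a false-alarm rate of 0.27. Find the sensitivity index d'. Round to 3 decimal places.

d' = 2.258

z(H) = 1.6449
z(FA) = -0.6128
d' = z(H) − z(FA) = 1.6449 − (-0.6128) = 2.2577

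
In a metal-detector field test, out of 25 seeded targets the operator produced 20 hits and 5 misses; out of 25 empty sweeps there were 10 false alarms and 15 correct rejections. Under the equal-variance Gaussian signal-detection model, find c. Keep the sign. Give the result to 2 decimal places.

c = -0.29

H = 20/25 = 0.8000
FA = 10/25 = 0.4000
z(H) = 0.8416
z(FA) = -0.2533
c = −½·[z(H) + z(FA)] = −0.5 × (0.8416 + (-0.2533)) = -0.29415
c < 0: the operator has a liberal response bias.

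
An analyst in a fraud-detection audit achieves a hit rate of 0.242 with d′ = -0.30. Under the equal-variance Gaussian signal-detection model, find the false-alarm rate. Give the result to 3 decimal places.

false-alarm rate = 0.345

z(hit rate) = z(0.242) = -0.6999
z(FA) = z(H) − d' = -0.6999 − (-0.30) = -0.3999
false-alarm rate = Φ(-0.3999) = 0.3446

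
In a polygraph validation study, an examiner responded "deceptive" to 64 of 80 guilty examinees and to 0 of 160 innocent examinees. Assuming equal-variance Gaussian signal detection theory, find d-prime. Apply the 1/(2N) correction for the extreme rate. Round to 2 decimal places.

d-prime = 3.58

The false-alarm rate is 0/160 = 0, so apply the 1/(2N) correction: FA → 1/(2·160) = 0.00313.
z(H) = z(0.80000) = 0.842
z(FA) = z(0.00313) = -2.734
d' = 0.842 − (-2.734) = 3.576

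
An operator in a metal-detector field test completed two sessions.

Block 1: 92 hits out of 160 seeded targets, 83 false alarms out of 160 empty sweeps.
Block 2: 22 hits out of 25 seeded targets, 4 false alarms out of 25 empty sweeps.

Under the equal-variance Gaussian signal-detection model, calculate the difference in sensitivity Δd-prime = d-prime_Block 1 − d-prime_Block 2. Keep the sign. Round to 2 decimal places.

Δd-prime = -2.03

Block 1: z(0.5750) = 0.189, z(0.5188) = 0.047, d' = 0.142
Block 2: z(0.8800) = 1.175, z(0.1600) = -0.994, d' = 2.169
Δd' = d'_Block 1 − d'_Block 2 = 0.142 − 2.169 = -2.027
Block 2 has the higher sensitivity.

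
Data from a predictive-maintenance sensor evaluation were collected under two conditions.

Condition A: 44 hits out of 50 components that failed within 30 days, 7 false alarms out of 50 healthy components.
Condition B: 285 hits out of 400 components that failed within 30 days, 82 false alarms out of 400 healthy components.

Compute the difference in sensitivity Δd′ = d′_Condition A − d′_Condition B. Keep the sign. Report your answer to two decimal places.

Δd′ = 0.87

Condition A: z(0.8800) = 1.175, z(0.1400) = -1.080, d' = 2.255
Condition B: z(0.7125) = 0.561, z(0.2050) = -0.824, d' = 1.385
Δd' = d'_Condition A − d'_Condition B = 2.255 − 1.385 = 0.870
Condition A has the higher sensitivity.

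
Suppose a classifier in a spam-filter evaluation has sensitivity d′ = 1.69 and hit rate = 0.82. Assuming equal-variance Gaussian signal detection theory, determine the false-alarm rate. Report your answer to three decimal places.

false-alarm rate = 0.219

z(hit rate) = z(0.82) = 0.9154
z(FA) = z(H) − d' = 0.9154 − 1.69 = -0.7746
false-alarm rate = Φ(-0.7746) = 0.2193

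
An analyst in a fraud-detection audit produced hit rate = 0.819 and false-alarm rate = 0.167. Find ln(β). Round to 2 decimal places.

Φ⁻¹(H) = 0.912
Φ⁻¹(FA) = -0.966
ln β = −½·[z(H)² − z(FA)²] = −0.5 × (0.832 − 0.933) = 0.0505

ln β = 0.05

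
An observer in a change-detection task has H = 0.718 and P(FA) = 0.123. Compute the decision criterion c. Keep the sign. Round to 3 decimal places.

c = 0.292

Φ⁻¹(H) = Φ⁻¹(0.718) = 0.5769
Φ⁻¹(FA) = Φ⁻¹(0.123) = -1.1601
c = −½·[z(H) + z(FA)] = −0.5 × (0.5769 + (-1.1601)) = 0.2916
c > 0: the observer has a conservative response bias.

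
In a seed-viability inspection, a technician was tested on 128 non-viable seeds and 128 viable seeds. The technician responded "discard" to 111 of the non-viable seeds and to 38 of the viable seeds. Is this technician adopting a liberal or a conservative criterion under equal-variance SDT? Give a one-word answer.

liberal

z(H) = 1.113, z(FA) = -0.533
c = −½·(z(H) + z(FA)) = -0.290
c < 0 → liberal criterion (biased toward responding “yes”).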